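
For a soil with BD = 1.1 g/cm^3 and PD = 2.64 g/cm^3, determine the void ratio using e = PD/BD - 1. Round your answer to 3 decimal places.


Step 1: e = PD / BD - 1
Step 2: e = 2.64 / 1.1 - 1
Step 3: e = 2.4 - 1
Step 4: e = 1.4

1.4


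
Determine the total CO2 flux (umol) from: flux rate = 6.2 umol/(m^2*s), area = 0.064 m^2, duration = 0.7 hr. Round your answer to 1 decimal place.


Step 1: Convert time to seconds: 0.7 hr * 3600 = 2520.0 s
Step 2: Total = flux * area * time_s
Step 3: Total = 6.2 * 0.064 * 2520.0
Step 4: Total = 999.9 umol

999.9


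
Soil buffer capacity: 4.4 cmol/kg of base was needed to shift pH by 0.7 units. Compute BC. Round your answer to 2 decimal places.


Step 1: BC = change in base / change in pH
Step 2: BC = 4.4 / 0.7
Step 3: BC = 6.29 cmol/(kg*pH unit)

6.29


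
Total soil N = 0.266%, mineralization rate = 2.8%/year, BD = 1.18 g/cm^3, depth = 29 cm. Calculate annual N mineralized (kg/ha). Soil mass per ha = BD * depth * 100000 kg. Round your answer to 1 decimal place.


Step 1: Soil mass per ha = BD * depth * 100000 = 1.18 * 29 * 100000 = 3422000 kg
Step 2: Total N pool = soil mass * N%/100 = 3422000 * 0.266/100 = 9102.52 kg/ha
Step 3: N mineralized = N pool * rate%/100 = 9102.52 * 2.8/100 = 254.9 kg/ha/yr

254.9


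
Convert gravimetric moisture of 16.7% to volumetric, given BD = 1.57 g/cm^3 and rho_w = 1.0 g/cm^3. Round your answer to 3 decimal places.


Step 1: theta = (w / 100) * BD / rho_w
Step 2: theta = (16.7 / 100) * 1.57 / 1.0
Step 3: theta = 0.167 * 1.57
Step 4: theta = 0.262

0.262


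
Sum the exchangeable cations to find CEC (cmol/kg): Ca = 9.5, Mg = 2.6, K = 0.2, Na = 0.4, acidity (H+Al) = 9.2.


Step 1: CEC = Ca + Mg + K + Na + (H+Al)
Step 2: CEC = 9.5 + 2.6 + 0.2 + 0.4 + 9.2
Step 3: CEC = 21.9 cmol/kg

21.9


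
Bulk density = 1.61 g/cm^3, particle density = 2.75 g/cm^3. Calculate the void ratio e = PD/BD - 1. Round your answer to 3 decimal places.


Step 1: e = PD / BD - 1
Step 2: e = 2.75 / 1.61 - 1
Step 3: e = 1.70807 - 1
Step 4: e = 0.708

0.708


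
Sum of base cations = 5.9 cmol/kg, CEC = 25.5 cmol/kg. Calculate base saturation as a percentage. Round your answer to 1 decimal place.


Step 1: BS = 100 * (sum of bases) / CEC
Step 2: BS = 100 * 5.9 / 25.5
Step 3: BS = 23.1%

23.1


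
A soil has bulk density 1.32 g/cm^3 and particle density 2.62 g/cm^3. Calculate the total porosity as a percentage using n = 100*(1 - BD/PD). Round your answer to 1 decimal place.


Step 1: Formula: n = 100 * (1 - BD / PD)
Step 2: n = 100 * (1 - 1.32 / 2.62)
Step 3: n = 100 * (1 - 0.50382)
Step 4: n = 49.6%

49.6


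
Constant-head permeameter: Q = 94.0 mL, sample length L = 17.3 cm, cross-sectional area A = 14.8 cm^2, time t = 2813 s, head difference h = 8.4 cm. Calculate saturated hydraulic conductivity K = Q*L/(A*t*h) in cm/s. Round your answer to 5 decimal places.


Step 1: K = Q * L / (A * t * h)
Step 2: Numerator = 94.0 * 17.3 = 1626.2
Step 3: Denominator = 14.8 * 2813 * 8.4 = 349712.16
Step 4: K = 1626.2 / 349712.16 = 0.00465 cm/s

0.00465


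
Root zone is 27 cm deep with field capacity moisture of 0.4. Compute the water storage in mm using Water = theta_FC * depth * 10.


Step 1: Water (mm) = theta_FC * depth (cm) * 10
Step 2: Water = 0.4 * 27 * 10
Step 3: Water = 108.0 mm

108.0


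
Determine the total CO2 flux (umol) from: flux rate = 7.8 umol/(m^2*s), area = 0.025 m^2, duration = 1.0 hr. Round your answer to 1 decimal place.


Step 1: Convert time to seconds: 1.0 hr * 3600 = 3600.0 s
Step 2: Total = flux * area * time_s
Step 3: Total = 7.8 * 0.025 * 3600.0
Step 4: Total = 702.0 umol

702.0


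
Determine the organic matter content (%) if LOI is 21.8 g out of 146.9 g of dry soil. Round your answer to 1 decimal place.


Step 1: OM% = 100 * LOI / sample mass
Step 2: OM = 100 * 21.8 / 146.9
Step 3: OM = 14.8%

14.8


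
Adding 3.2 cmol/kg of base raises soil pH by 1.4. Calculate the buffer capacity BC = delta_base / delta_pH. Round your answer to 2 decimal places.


Step 1: BC = change in base / change in pH
Step 2: BC = 3.2 / 1.4
Step 3: BC = 2.29 cmol/(kg*pH unit)

2.29


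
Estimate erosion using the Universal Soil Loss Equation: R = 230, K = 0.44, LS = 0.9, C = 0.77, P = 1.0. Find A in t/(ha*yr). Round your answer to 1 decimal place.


Step 1: A = R * K * LS * C * P
Step 2: R * K = 230 * 0.44 = 101.2
Step 3: (R*K) * LS = 101.2 * 0.9 = 91.08
Step 4: * C * P = 91.08 * 0.77 * 1.0 = 70.1
Step 5: A = 70.1 t/(ha*yr)

70.1


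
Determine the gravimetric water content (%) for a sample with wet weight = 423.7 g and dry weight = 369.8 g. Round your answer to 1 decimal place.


Step 1: Water mass = wet - dry = 423.7 - 369.8 = 53.9 g
Step 2: w = 100 * water mass / dry mass
Step 3: w = 100 * 53.9 / 369.8 = 14.6%

14.6


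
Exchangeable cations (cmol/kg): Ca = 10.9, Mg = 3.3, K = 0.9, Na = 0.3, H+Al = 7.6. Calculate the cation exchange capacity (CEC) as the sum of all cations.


Step 1: CEC = Ca + Mg + K + Na + (H+Al)
Step 2: CEC = 10.9 + 3.3 + 0.9 + 0.3 + 7.6
Step 3: CEC = 23.0 cmol/kg

23.0


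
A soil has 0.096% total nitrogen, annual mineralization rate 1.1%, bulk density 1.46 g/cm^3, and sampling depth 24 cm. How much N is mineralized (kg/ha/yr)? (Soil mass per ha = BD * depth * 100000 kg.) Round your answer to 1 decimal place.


Step 1: Soil mass per ha = BD * depth * 100000 = 1.46 * 24 * 100000 = 3504000 kg
Step 2: Total N pool = soil mass * N%/100 = 3504000 * 0.096/100 = 3363.84 kg/ha
Step 3: N mineralized = N pool * rate%/100 = 3363.84 * 1.1/100 = 37.0 kg/ha/yr

37.0


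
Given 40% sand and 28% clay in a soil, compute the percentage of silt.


Step 1: sand + silt + clay = 100%
Step 2: silt = 100 - sand - clay
Step 3: silt = 100 - 40 - 28
Step 4: silt = 32%

32


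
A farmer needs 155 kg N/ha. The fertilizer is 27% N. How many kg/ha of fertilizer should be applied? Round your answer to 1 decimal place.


Step 1: Fertilizer rate = target N / (N content / 100)
Step 2: Rate = 155 / (27 / 100)
Step 3: Rate = 155 / 0.27
Step 4: Rate = 574.1 kg/ha

574.1


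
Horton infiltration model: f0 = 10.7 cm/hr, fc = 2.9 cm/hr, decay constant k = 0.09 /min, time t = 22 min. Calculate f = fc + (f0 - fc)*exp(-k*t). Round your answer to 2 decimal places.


Step 1: f = fc + (f0 - fc) * exp(-k * t)
Step 2: exp(-0.09 * 22) = 0.138069
Step 3: f = 2.9 + (10.7 - 2.9) * 0.138069
Step 4: f = 2.9 + 7.8 * 0.138069
Step 5: f = 3.98 cm/hr

3.98


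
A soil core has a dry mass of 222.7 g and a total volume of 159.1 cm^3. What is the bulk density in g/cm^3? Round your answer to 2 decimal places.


Step 1: Identify the formula: BD = dry mass / volume
Step 2: Substitute values: BD = 222.7 / 159.1
Step 3: BD = 1.4 g/cm^3

1.4


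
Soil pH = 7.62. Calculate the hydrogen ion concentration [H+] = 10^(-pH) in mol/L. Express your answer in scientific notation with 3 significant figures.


Step 1: [H+] = 10^(-pH)
Step 2: [H+] = 10^(-7.62)
Step 3: [H+] = 2.40e-08 mol/L

2.40e-08


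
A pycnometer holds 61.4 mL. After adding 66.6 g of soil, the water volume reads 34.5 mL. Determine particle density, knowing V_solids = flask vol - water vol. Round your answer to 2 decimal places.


Step 1: Volume of solids = flask volume - water volume with soil
Step 2: V_solids = 61.4 - 34.5 = 26.9 mL
Step 3: Particle density = mass / V_solids = 66.6 / 26.9 = 2.48 g/cm^3

2.48


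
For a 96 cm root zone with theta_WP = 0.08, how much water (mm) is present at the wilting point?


Step 1: Water (mm) = theta_WP * depth * 10
Step 2: Water = 0.08 * 96 * 10
Step 3: Water = 76.8 mm

76.8


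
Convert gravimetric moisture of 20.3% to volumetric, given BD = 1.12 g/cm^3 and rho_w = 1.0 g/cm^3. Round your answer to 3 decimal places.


Step 1: theta = (w / 100) * BD / rho_w
Step 2: theta = (20.3 / 100) * 1.12 / 1.0
Step 3: theta = 0.203 * 1.12
Step 4: theta = 0.227

0.227


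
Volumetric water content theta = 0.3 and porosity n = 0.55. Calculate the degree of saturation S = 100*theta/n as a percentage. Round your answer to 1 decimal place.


Step 1: S = 100 * theta_v / n
Step 2: S = 100 * 0.3 / 0.55
Step 3: S = 54.5%

54.5


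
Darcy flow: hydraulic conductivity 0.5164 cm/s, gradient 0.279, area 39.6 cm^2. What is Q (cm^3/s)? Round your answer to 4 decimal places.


Step 1: Apply Darcy's law: Q = K * i * A
Step 2: Q = 0.5164 * 0.279 * 39.6
Step 3: Q = 5.7054 cm^3/s

5.7054


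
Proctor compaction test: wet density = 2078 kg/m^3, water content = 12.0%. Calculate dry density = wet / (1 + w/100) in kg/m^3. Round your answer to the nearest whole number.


Step 1: Dry density = wet density / (1 + w/100)
Step 2: Dry density = 2078 / (1 + 12.0/100)
Step 3: Dry density = 2078 / 1.12
Step 4: Dry density = 1855 kg/m^3

1855


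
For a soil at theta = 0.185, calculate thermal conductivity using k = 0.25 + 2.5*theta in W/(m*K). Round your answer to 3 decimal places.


Step 1: k = 0.25 + 2.5 * theta
Step 2: k = 0.25 + 2.5 * 0.185
Step 3: k = 0.25 + 0.463
Step 4: k = 0.713 W/(m*K)

0.713


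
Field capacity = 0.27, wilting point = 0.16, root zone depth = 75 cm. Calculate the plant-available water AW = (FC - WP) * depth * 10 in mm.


Step 1: Available water = (FC - WP) * depth * 10
Step 2: AW = (0.27 - 0.16) * 75 * 10
Step 3: AW = 0.11 * 75 * 10
Step 4: AW = 82.5 mm

82.5


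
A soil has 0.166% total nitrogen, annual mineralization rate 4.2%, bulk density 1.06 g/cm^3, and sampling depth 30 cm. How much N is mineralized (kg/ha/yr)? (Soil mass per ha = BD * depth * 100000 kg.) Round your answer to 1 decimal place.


Step 1: Soil mass per ha = BD * depth * 100000 = 1.06 * 30 * 100000 = 3180000 kg
Step 2: Total N pool = soil mass * N%/100 = 3180000 * 0.166/100 = 5278.8 kg/ha
Step 3: N mineralized = N pool * rate%/100 = 5278.8 * 4.2/100 = 221.7 kg/ha/yr

221.7


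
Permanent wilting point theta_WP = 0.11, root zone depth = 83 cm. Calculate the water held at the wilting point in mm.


Step 1: Water (mm) = theta_WP * depth * 10
Step 2: Water = 0.11 * 83 * 10
Step 3: Water = 91.3 mm

91.3


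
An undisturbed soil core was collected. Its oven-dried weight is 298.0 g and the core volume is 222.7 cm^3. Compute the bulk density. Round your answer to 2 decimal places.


Step 1: Identify the formula: BD = dry mass / volume
Step 2: Substitute values: BD = 298.0 / 222.7
Step 3: BD = 1.34 g/cm^3

1.34


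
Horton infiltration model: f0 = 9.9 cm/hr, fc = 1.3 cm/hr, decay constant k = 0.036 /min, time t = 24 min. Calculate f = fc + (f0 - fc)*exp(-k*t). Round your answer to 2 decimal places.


Step 1: f = fc + (f0 - fc) * exp(-k * t)
Step 2: exp(-0.036 * 24) = 0.421473
Step 3: f = 1.3 + (9.9 - 1.3) * 0.421473
Step 4: f = 1.3 + 8.6 * 0.421473
Step 5: f = 4.92 cm/hr

4.92


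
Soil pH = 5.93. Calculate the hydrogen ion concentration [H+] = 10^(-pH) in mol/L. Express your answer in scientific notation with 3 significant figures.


Step 1: [H+] = 10^(-pH)
Step 2: [H+] = 10^(-5.93)
Step 3: [H+] = 1.17e-06 mol/L

1.17e-06


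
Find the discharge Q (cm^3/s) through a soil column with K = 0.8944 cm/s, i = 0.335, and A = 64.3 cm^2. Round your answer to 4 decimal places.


Step 1: Apply Darcy's law: Q = K * i * A
Step 2: Q = 0.8944 * 0.335 * 64.3
Step 3: Q = 19.2658 cm^3/s

19.2658


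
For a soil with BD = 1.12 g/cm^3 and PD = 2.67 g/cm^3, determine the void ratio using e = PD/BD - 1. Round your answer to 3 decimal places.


Step 1: e = PD / BD - 1
Step 2: e = 2.67 / 1.12 - 1
Step 3: e = 2.38393 - 1
Step 4: e = 1.384

1.384


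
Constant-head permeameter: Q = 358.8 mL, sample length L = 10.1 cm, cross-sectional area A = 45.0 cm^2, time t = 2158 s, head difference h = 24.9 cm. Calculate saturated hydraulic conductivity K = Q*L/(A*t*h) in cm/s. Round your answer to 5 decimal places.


Step 1: K = Q * L / (A * t * h)
Step 2: Numerator = 358.8 * 10.1 = 3623.88
Step 3: Denominator = 45.0 * 2158 * 24.9 = 2418039.0
Step 4: K = 3623.88 / 2418039.0 = 0.0015 cm/s

0.0015


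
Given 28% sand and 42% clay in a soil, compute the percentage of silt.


Step 1: sand + silt + clay = 100%
Step 2: silt = 100 - sand - clay
Step 3: silt = 100 - 28 - 42
Step 4: silt = 30%

30


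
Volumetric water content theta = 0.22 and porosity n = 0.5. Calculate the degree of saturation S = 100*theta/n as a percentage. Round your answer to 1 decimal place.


Step 1: S = 100 * theta_v / n
Step 2: S = 100 * 0.22 / 0.5
Step 3: S = 44.0%

44.0


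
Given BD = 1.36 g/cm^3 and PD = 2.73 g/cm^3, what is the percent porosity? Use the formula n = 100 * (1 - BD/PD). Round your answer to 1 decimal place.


Step 1: Formula: n = 100 * (1 - BD / PD)
Step 2: n = 100 * (1 - 1.36 / 2.73)
Step 3: n = 100 * (1 - 0.49817)
Step 4: n = 50.2%

50.2


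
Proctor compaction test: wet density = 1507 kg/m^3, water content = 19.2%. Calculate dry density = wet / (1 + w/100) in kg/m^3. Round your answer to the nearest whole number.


Step 1: Dry density = wet density / (1 + w/100)
Step 2: Dry density = 1507 / (1 + 19.2/100)
Step 3: Dry density = 1507 / 1.192
Step 4: Dry density = 1264 kg/m^3

1264


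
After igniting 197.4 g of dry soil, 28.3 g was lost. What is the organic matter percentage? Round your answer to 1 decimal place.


Step 1: OM% = 100 * LOI / sample mass
Step 2: OM = 100 * 28.3 / 197.4
Step 3: OM = 14.3%

14.3


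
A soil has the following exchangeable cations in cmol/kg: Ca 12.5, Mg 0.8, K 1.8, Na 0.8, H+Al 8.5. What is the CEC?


Step 1: CEC = Ca + Mg + K + Na + (H+Al)
Step 2: CEC = 12.5 + 0.8 + 1.8 + 0.8 + 8.5
Step 3: CEC = 24.4 cmol/kg

24.4


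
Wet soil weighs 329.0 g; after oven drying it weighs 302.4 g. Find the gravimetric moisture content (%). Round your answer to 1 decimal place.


Step 1: Water mass = wet - dry = 329.0 - 302.4 = 26.6 g
Step 2: w = 100 * water mass / dry mass
Step 3: w = 100 * 26.6 / 302.4 = 8.8%

8.8


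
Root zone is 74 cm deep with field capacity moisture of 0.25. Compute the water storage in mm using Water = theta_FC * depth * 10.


Step 1: Water (mm) = theta_FC * depth (cm) * 10
Step 2: Water = 0.25 * 74 * 10
Step 3: Water = 185.0 mm

185.0


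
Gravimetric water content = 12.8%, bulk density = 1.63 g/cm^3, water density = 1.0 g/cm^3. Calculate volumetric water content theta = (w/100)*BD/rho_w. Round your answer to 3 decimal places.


Step 1: theta = (w / 100) * BD / rho_w
Step 2: theta = (12.8 / 100) * 1.63 / 1.0
Step 3: theta = 0.128 * 1.63
Step 4: theta = 0.209

0.209


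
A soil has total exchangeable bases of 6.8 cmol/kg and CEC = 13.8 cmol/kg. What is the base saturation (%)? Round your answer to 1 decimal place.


Step 1: BS = 100 * (sum of bases) / CEC
Step 2: BS = 100 * 6.8 / 13.8
Step 3: BS = 49.3%

49.3


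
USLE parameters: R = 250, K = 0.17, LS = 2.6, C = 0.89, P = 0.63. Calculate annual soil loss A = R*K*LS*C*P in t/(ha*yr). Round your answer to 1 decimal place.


Step 1: A = R * K * LS * C * P
Step 2: R * K = 250 * 0.17 = 42.5
Step 3: (R*K) * LS = 42.5 * 2.6 = 110.5
Step 4: * C * P = 110.5 * 0.89 * 0.63 = 62.0
Step 5: A = 62.0 t/(ha*yr)

62.0


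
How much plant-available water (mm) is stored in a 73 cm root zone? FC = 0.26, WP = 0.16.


Step 1: Available water = (FC - WP) * depth * 10
Step 2: AW = (0.26 - 0.16) * 73 * 10
Step 3: AW = 0.1 * 73 * 10
Step 4: AW = 73.0 mm

73.0


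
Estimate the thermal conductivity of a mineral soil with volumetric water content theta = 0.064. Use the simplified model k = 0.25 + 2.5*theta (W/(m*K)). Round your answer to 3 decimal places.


Step 1: k = 0.25 + 2.5 * theta
Step 2: k = 0.25 + 2.5 * 0.064
Step 3: k = 0.25 + 0.16
Step 4: k = 0.41 W/(m*K)

0.41


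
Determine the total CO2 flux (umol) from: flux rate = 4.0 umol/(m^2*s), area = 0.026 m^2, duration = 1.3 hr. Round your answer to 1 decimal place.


Step 1: Convert time to seconds: 1.3 hr * 3600 = 4680.0 s
Step 2: Total = flux * area * time_s
Step 3: Total = 4.0 * 0.026 * 4680.0
Step 4: Total = 486.7 umol

486.7


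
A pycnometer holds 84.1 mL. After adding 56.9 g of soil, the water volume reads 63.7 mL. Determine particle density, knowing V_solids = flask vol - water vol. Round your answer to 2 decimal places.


Step 1: Volume of solids = flask volume - water volume with soil
Step 2: V_solids = 84.1 - 63.7 = 20.4 mL
Step 3: Particle density = mass / V_solids = 56.9 / 20.4 = 2.79 g/cm^3

2.79


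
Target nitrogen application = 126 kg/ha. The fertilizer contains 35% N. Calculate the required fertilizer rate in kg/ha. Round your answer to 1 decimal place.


Step 1: Fertilizer rate = target N / (N content / 100)
Step 2: Rate = 126 / (35 / 100)
Step 3: Rate = 126 / 0.35
Step 4: Rate = 360.0 kg/ha

360.0


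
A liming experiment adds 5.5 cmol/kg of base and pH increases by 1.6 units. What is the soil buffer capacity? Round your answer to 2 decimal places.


Step 1: BC = change in base / change in pH
Step 2: BC = 5.5 / 1.6
Step 3: BC = 3.44 cmol/(kg*pH unit)

3.44


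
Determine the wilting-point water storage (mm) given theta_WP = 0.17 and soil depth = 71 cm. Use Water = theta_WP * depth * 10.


Step 1: Water (mm) = theta_WP * depth * 10
Step 2: Water = 0.17 * 71 * 10
Step 3: Water = 120.7 mm

120.7


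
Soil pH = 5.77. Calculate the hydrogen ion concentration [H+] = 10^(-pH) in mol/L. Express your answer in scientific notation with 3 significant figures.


Step 1: [H+] = 10^(-pH)
Step 2: [H+] = 10^(-5.77)
Step 3: [H+] = 1.70e-06 mol/L

1.70e-06


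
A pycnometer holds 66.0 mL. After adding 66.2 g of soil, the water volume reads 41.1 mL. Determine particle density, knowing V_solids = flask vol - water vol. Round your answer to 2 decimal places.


Step 1: Volume of solids = flask volume - water volume with soil
Step 2: V_solids = 66.0 - 41.1 = 24.9 mL
Step 3: Particle density = mass / V_solids = 66.2 / 24.9 = 2.66 g/cm^3

2.66


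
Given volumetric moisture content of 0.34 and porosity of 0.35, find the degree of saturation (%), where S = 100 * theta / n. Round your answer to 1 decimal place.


Step 1: S = 100 * theta_v / n
Step 2: S = 100 * 0.34 / 0.35
Step 3: S = 97.1%

97.1


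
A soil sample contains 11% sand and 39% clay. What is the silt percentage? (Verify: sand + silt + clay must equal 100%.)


Step 1: sand + silt + clay = 100%
Step 2: silt = 100 - sand - clay
Step 3: silt = 100 - 11 - 39
Step 4: silt = 50%

50


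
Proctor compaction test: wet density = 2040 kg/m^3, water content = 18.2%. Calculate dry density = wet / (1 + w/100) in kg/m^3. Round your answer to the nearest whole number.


Step 1: Dry density = wet density / (1 + w/100)
Step 2: Dry density = 2040 / (1 + 18.2/100)
Step 3: Dry density = 2040 / 1.182
Step 4: Dry density = 1726 kg/m^3

1726


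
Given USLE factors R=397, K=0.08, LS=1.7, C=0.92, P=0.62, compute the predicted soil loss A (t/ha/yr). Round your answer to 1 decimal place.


Step 1: A = R * K * LS * C * P
Step 2: R * K = 397 * 0.08 = 31.76
Step 3: (R*K) * LS = 31.76 * 1.7 = 53.992
Step 4: * C * P = 53.992 * 0.92 * 0.62 = 30.8
Step 5: A = 30.8 t/(ha*yr)

30.8


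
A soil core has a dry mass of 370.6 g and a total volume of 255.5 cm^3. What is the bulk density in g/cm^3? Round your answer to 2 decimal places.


Step 1: Identify the formula: BD = dry mass / volume
Step 2: Substitute values: BD = 370.6 / 255.5
Step 3: BD = 1.45 g/cm^3

1.45


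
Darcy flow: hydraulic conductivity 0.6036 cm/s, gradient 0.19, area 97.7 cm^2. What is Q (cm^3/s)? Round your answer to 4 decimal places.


Step 1: Apply Darcy's law: Q = K * i * A
Step 2: Q = 0.6036 * 0.19 * 97.7
Step 3: Q = 11.2046 cm^3/s

11.2046


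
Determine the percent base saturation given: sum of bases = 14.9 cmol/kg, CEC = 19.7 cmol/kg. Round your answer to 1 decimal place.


Step 1: BS = 100 * (sum of bases) / CEC
Step 2: BS = 100 * 14.9 / 19.7
Step 3: BS = 75.6%

75.6


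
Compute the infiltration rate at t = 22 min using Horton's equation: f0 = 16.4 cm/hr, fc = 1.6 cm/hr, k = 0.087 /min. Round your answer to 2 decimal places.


Step 1: f = fc + (f0 - fc) * exp(-k * t)
Step 2: exp(-0.087 * 22) = 0.147489
Step 3: f = 1.6 + (16.4 - 1.6) * 0.147489
Step 4: f = 1.6 + 14.8 * 0.147489
Step 5: f = 3.78 cm/hr

3.78


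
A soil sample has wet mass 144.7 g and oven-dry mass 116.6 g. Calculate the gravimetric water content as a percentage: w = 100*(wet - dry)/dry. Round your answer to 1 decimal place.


Step 1: Water mass = wet - dry = 144.7 - 116.6 = 28.1 g
Step 2: w = 100 * water mass / dry mass
Step 3: w = 100 * 28.1 / 116.6 = 24.1%

24.1


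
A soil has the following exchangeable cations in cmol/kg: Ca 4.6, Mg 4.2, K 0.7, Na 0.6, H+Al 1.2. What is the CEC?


Step 1: CEC = Ca + Mg + K + Na + (H+Al)
Step 2: CEC = 4.6 + 4.2 + 0.7 + 0.6 + 1.2
Step 3: CEC = 11.3 cmol/kg

11.3


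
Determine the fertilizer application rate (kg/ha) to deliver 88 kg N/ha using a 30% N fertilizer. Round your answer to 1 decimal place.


Step 1: Fertilizer rate = target N / (N content / 100)
Step 2: Rate = 88 / (30 / 100)
Step 3: Rate = 88 / 0.3
Step 4: Rate = 293.3 kg/ha

293.3


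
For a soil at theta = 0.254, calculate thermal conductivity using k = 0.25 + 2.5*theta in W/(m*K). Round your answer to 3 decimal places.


Step 1: k = 0.25 + 2.5 * theta
Step 2: k = 0.25 + 2.5 * 0.254
Step 3: k = 0.25 + 0.635
Step 4: k = 0.885 W/(m*K)

0.885


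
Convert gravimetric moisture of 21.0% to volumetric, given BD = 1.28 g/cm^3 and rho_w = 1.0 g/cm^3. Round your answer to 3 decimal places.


Step 1: theta = (w / 100) * BD / rho_w
Step 2: theta = (21.0 / 100) * 1.28 / 1.0
Step 3: theta = 0.21 * 1.28
Step 4: theta = 0.269

0.269


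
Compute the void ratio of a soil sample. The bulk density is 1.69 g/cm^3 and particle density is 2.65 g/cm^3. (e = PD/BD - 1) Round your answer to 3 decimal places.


Step 1: e = PD / BD - 1
Step 2: e = 2.65 / 1.69 - 1
Step 3: e = 1.56805 - 1
Step 4: e = 0.568

0.568


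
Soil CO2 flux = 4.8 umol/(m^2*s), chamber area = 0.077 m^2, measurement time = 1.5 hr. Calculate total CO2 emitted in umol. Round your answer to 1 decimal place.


Step 1: Convert time to seconds: 1.5 hr * 3600 = 5400.0 s
Step 2: Total = flux * area * time_s
Step 3: Total = 4.8 * 0.077 * 5400.0
Step 4: Total = 1995.8 umol

1995.8


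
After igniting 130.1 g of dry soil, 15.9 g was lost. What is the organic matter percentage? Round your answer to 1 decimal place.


Step 1: OM% = 100 * LOI / sample mass
Step 2: OM = 100 * 15.9 / 130.1
Step 3: OM = 12.2%

12.2


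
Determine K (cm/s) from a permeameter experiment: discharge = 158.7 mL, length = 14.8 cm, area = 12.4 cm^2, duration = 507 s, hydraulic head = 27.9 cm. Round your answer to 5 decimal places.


Step 1: K = Q * L / (A * t * h)
Step 2: Numerator = 158.7 * 14.8 = 2348.76
Step 3: Denominator = 12.4 * 507 * 27.9 = 175401.72
Step 4: K = 2348.76 / 175401.72 = 0.01339 cm/s

0.01339


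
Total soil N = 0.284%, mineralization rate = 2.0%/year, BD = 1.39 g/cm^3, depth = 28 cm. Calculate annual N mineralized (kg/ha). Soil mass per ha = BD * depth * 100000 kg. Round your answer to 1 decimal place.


Step 1: Soil mass per ha = BD * depth * 100000 = 1.39 * 28 * 100000 = 3892000 kg
Step 2: Total N pool = soil mass * N%/100 = 3892000 * 0.284/100 = 11053.28 kg/ha
Step 3: N mineralized = N pool * rate%/100 = 11053.28 * 2.0/100 = 221.1 kg/ha/yr

221.1


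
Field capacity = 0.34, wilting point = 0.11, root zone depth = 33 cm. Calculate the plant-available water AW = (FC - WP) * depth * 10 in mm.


Step 1: Available water = (FC - WP) * depth * 10
Step 2: AW = (0.34 - 0.11) * 33 * 10
Step 3: AW = 0.23 * 33 * 10
Step 4: AW = 75.9 mm

75.9


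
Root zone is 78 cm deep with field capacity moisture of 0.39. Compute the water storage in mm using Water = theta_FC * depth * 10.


Step 1: Water (mm) = theta_FC * depth (cm) * 10
Step 2: Water = 0.39 * 78 * 10
Step 3: Water = 304.2 mm

304.2


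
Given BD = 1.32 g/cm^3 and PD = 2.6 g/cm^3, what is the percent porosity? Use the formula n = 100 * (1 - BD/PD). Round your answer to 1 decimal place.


Step 1: Formula: n = 100 * (1 - BD / PD)
Step 2: n = 100 * (1 - 1.32 / 2.6)
Step 3: n = 100 * (1 - 0.50769)
Step 4: n = 49.2%

49.2


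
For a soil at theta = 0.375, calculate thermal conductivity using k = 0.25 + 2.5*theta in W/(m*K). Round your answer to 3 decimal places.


Step 1: k = 0.25 + 2.5 * theta
Step 2: k = 0.25 + 2.5 * 0.375
Step 3: k = 0.25 + 0.938
Step 4: k = 1.188 W/(m*K)

1.188


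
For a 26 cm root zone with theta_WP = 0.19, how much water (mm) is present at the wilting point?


Step 1: Water (mm) = theta_WP * depth * 10
Step 2: Water = 0.19 * 26 * 10
Step 3: Water = 49.4 mm

49.4


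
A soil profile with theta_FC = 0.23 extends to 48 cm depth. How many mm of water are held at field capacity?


Step 1: Water (mm) = theta_FC * depth (cm) * 10
Step 2: Water = 0.23 * 48 * 10
Step 3: Water = 110.4 mm

110.4


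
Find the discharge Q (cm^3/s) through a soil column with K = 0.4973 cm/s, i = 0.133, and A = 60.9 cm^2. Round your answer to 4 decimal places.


Step 1: Apply Darcy's law: Q = K * i * A
Step 2: Q = 0.4973 * 0.133 * 60.9
Step 3: Q = 4.028 cm^3/s

4.028


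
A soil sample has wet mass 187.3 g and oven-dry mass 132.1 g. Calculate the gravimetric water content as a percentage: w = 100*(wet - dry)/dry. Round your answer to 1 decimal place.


Step 1: Water mass = wet - dry = 187.3 - 132.1 = 55.2 g
Step 2: w = 100 * water mass / dry mass
Step 3: w = 100 * 55.2 / 132.1 = 41.8%

41.8


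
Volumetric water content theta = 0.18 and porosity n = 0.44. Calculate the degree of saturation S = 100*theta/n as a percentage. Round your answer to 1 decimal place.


Step 1: S = 100 * theta_v / n
Step 2: S = 100 * 0.18 / 0.44
Step 3: S = 40.9%

40.9


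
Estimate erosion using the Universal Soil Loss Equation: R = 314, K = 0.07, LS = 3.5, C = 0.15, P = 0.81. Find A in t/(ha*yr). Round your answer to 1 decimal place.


Step 1: A = R * K * LS * C * P
Step 2: R * K = 314 * 0.07 = 21.98
Step 3: (R*K) * LS = 21.98 * 3.5 = 76.93
Step 4: * C * P = 76.93 * 0.15 * 0.81 = 9.3
Step 5: A = 9.3 t/(ha*yr)

9.3


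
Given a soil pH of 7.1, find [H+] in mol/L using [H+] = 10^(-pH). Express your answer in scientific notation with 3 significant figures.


Step 1: [H+] = 10^(-pH)
Step 2: [H+] = 10^(-7.1)
Step 3: [H+] = 7.94e-08 mol/L

7.94e-08


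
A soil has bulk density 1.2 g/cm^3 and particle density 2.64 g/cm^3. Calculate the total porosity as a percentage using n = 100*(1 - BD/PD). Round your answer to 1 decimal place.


Step 1: Formula: n = 100 * (1 - BD / PD)
Step 2: n = 100 * (1 - 1.2 / 2.64)
Step 3: n = 100 * (1 - 0.45455)
Step 4: n = 54.5%

54.5


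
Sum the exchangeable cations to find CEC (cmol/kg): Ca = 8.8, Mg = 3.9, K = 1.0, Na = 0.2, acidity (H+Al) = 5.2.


Step 1: CEC = Ca + Mg + K + Na + (H+Al)
Step 2: CEC = 8.8 + 3.9 + 1.0 + 0.2 + 5.2
Step 3: CEC = 19.1 cmol/kg

19.1


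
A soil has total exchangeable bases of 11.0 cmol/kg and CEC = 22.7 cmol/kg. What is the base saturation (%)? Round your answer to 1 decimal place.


Step 1: BS = 100 * (sum of bases) / CEC
Step 2: BS = 100 * 11.0 / 22.7
Step 3: BS = 48.5%

48.5


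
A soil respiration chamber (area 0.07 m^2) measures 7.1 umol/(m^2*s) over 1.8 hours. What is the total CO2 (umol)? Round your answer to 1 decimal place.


Step 1: Convert time to seconds: 1.8 hr * 3600 = 6480.0 s
Step 2: Total = flux * area * time_s
Step 3: Total = 7.1 * 0.07 * 6480.0
Step 4: Total = 3220.6 umol

3220.6


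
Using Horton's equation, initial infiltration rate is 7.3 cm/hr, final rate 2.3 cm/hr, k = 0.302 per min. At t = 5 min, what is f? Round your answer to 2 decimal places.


Step 1: f = fc + (f0 - fc) * exp(-k * t)
Step 2: exp(-0.302 * 5) = 0.22091
Step 3: f = 2.3 + (7.3 - 2.3) * 0.22091
Step 4: f = 2.3 + 5.0 * 0.22091
Step 5: f = 3.4 cm/hr

3.4


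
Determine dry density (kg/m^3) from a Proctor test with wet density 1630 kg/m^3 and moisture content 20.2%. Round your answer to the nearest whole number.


Step 1: Dry density = wet density / (1 + w/100)
Step 2: Dry density = 1630 / (1 + 20.2/100)
Step 3: Dry density = 1630 / 1.202
Step 4: Dry density = 1356 kg/m^3

1356


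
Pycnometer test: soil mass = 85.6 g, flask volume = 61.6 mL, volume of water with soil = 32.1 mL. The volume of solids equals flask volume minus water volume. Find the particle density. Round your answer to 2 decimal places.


Step 1: Volume of solids = flask volume - water volume with soil
Step 2: V_solids = 61.6 - 32.1 = 29.5 mL
Step 3: Particle density = mass / V_solids = 85.6 / 29.5 = 2.9 g/cm^3

2.9


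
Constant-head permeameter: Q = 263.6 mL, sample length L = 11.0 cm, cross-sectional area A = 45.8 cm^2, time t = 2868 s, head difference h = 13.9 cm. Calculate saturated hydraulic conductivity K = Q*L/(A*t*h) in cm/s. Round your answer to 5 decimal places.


Step 1: K = Q * L / (A * t * h)
Step 2: Numerator = 263.6 * 11.0 = 2899.6
Step 3: Denominator = 45.8 * 2868 * 13.9 = 1825826.16
Step 4: K = 2899.6 / 1825826.16 = 0.00159 cm/s

0.00159


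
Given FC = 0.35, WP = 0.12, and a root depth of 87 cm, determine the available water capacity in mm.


Step 1: Available water = (FC - WP) * depth * 10
Step 2: AW = (0.35 - 0.12) * 87 * 10
Step 3: AW = 0.23 * 87 * 10
Step 4: AW = 200.1 mm

200.1


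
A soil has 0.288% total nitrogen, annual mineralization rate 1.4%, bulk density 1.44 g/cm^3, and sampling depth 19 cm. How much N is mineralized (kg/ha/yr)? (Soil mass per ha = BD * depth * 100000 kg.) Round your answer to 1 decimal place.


Step 1: Soil mass per ha = BD * depth * 100000 = 1.44 * 19 * 100000 = 2736000 kg
Step 2: Total N pool = soil mass * N%/100 = 2736000 * 0.288/100 = 7879.68 kg/ha
Step 3: N mineralized = N pool * rate%/100 = 7879.68 * 1.4/100 = 110.3 kg/ha/yr

110.3


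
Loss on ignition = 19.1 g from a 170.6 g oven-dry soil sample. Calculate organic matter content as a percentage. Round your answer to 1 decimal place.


Step 1: OM% = 100 * LOI / sample mass
Step 2: OM = 100 * 19.1 / 170.6
Step 3: OM = 11.2%

11.2


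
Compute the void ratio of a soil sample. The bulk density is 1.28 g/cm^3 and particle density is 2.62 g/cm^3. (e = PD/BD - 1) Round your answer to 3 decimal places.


Step 1: e = PD / BD - 1
Step 2: e = 2.62 / 1.28 - 1
Step 3: e = 2.04688 - 1
Step 4: e = 1.047

1.047


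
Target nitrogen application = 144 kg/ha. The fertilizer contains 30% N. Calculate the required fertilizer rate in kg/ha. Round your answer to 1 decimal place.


Step 1: Fertilizer rate = target N / (N content / 100)
Step 2: Rate = 144 / (30 / 100)
Step 3: Rate = 144 / 0.3
Step 4: Rate = 480.0 kg/ha

480.0


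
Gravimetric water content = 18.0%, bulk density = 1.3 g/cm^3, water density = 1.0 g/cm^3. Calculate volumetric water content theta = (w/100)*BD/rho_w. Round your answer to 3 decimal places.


Step 1: theta = (w / 100) * BD / rho_w
Step 2: theta = (18.0 / 100) * 1.3 / 1.0
Step 3: theta = 0.18 * 1.3
Step 4: theta = 0.234

0.234


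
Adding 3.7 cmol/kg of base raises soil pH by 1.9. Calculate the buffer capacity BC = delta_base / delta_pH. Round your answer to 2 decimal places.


Step 1: BC = change in base / change in pH
Step 2: BC = 3.7 / 1.9
Step 3: BC = 1.95 cmol/(kg*pH unit)

1.95


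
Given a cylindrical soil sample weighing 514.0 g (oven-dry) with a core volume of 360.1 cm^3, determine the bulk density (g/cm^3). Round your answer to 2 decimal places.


Step 1: Identify the formula: BD = dry mass / volume
Step 2: Substitute values: BD = 514.0 / 360.1
Step 3: BD = 1.43 g/cm^3

1.43


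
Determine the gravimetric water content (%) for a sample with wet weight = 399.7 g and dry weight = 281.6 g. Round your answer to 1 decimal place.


Step 1: Water mass = wet - dry = 399.7 - 281.6 = 118.1 g
Step 2: w = 100 * water mass / dry mass
Step 3: w = 100 * 118.1 / 281.6 = 41.9%

41.9


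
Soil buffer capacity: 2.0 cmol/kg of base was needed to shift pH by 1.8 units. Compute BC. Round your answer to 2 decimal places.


Step 1: BC = change in base / change in pH
Step 2: BC = 2.0 / 1.8
Step 3: BC = 1.11 cmol/(kg*pH unit)

1.11


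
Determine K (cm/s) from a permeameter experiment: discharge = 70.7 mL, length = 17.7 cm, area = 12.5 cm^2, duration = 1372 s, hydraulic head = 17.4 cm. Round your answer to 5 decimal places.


Step 1: K = Q * L / (A * t * h)
Step 2: Numerator = 70.7 * 17.7 = 1251.39
Step 3: Denominator = 12.5 * 1372 * 17.4 = 298410.0
Step 4: K = 1251.39 / 298410.0 = 0.00419 cm/s

0.00419


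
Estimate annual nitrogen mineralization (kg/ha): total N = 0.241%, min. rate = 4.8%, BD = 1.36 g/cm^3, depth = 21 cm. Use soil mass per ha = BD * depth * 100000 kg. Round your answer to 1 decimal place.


Step 1: Soil mass per ha = BD * depth * 100000 = 1.36 * 21 * 100000 = 2856000 kg
Step 2: Total N pool = soil mass * N%/100 = 2856000 * 0.241/100 = 6882.96 kg/ha
Step 3: N mineralized = N pool * rate%/100 = 6882.96 * 4.8/100 = 330.4 kg/ha/yr

330.4


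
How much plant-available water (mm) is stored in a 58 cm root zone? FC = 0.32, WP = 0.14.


Step 1: Available water = (FC - WP) * depth * 10
Step 2: AW = (0.32 - 0.14) * 58 * 10
Step 3: AW = 0.18 * 58 * 10
Step 4: AW = 104.4 mm

104.4


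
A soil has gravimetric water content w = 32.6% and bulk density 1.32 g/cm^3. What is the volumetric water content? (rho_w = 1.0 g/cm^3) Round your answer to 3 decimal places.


Step 1: theta = (w / 100) * BD / rho_w
Step 2: theta = (32.6 / 100) * 1.32 / 1.0
Step 3: theta = 0.326 * 1.32
Step 4: theta = 0.43

0.43


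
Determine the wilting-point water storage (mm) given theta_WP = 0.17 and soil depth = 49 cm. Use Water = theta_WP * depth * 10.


Step 1: Water (mm) = theta_WP * depth * 10
Step 2: Water = 0.17 * 49 * 10
Step 3: Water = 83.3 mm

83.3


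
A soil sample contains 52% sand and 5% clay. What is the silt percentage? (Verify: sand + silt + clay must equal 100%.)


Step 1: sand + silt + clay = 100%
Step 2: silt = 100 - sand - clay
Step 3: silt = 100 - 52 - 5
Step 4: silt = 43%

43


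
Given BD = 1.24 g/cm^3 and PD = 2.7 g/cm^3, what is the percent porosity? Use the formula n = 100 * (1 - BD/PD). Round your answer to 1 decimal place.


Step 1: Formula: n = 100 * (1 - BD / PD)
Step 2: n = 100 * (1 - 1.24 / 2.7)
Step 3: n = 100 * (1 - 0.45926)
Step 4: n = 54.1%

54.1


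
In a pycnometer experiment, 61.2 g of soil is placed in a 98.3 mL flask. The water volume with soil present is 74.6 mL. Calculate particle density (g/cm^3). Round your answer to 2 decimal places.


Step 1: Volume of solids = flask volume - water volume with soil
Step 2: V_solids = 98.3 - 74.6 = 23.7 mL
Step 3: Particle density = mass / V_solids = 61.2 / 23.7 = 2.58 g/cm^3

2.58


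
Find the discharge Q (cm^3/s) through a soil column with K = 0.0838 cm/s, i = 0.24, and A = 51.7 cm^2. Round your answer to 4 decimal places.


Step 1: Apply Darcy's law: Q = K * i * A
Step 2: Q = 0.0838 * 0.24 * 51.7
Step 3: Q = 1.0398 cm^3/s

1.0398


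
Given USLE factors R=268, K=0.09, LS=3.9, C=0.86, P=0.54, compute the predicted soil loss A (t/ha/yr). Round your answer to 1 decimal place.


Step 1: A = R * K * LS * C * P
Step 2: R * K = 268 * 0.09 = 24.12
Step 3: (R*K) * LS = 24.12 * 3.9 = 94.068
Step 4: * C * P = 94.068 * 0.86 * 0.54 = 43.7
Step 5: A = 43.7 t/(ha*yr)

43.7


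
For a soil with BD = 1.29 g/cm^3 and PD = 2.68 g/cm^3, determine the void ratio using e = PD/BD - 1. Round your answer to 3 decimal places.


Step 1: e = PD / BD - 1
Step 2: e = 2.68 / 1.29 - 1
Step 3: e = 2.07752 - 1
Step 4: e = 1.078

1.078


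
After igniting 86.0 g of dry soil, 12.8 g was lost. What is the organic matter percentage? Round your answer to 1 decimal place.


Step 1: OM% = 100 * LOI / sample mass
Step 2: OM = 100 * 12.8 / 86.0
Step 3: OM = 14.9%

14.9


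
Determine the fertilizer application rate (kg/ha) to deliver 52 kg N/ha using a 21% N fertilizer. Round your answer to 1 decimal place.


Step 1: Fertilizer rate = target N / (N content / 100)
Step 2: Rate = 52 / (21 / 100)
Step 3: Rate = 52 / 0.21
Step 4: Rate = 247.6 kg/ha

247.6


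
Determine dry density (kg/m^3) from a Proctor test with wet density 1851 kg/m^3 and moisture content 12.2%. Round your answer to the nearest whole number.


Step 1: Dry density = wet density / (1 + w/100)
Step 2: Dry density = 1851 / (1 + 12.2/100)
Step 3: Dry density = 1851 / 1.122
Step 4: Dry density = 1650 kg/m^3

1650


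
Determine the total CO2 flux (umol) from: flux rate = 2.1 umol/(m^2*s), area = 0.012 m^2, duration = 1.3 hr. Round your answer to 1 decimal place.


Step 1: Convert time to seconds: 1.3 hr * 3600 = 4680.0 s
Step 2: Total = flux * area * time_s
Step 3: Total = 2.1 * 0.012 * 4680.0
Step 4: Total = 117.9 umol

117.9


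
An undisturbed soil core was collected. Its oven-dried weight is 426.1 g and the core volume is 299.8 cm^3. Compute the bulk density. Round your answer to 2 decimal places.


Step 1: Identify the formula: BD = dry mass / volume
Step 2: Substitute values: BD = 426.1 / 299.8
Step 3: BD = 1.42 g/cm^3

1.42


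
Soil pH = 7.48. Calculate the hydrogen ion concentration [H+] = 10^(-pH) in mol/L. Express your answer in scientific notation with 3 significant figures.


Step 1: [H+] = 10^(-pH)
Step 2: [H+] = 10^(-7.48)
Step 3: [H+] = 3.31e-08 mol/L

3.31e-08


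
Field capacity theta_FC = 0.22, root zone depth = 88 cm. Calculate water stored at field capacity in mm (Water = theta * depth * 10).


Step 1: Water (mm) = theta_FC * depth (cm) * 10
Step 2: Water = 0.22 * 88 * 10
Step 3: Water = 193.6 mm

193.6


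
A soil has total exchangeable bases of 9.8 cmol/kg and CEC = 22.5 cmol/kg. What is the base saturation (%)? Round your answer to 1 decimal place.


Step 1: BS = 100 * (sum of bases) / CEC
Step 2: BS = 100 * 9.8 / 22.5
Step 3: BS = 43.6%

43.6


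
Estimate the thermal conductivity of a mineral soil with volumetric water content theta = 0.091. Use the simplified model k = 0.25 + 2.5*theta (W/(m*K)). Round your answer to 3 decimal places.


Step 1: k = 0.25 + 2.5 * theta
Step 2: k = 0.25 + 2.5 * 0.091
Step 3: k = 0.25 + 0.228
Step 4: k = 0.478 W/(m*K)

0.478


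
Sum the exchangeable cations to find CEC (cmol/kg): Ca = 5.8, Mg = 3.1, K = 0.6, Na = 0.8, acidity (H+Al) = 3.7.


Step 1: CEC = Ca + Mg + K + Na + (H+Al)
Step 2: CEC = 5.8 + 3.1 + 0.6 + 0.8 + 3.7
Step 3: CEC = 14.0 cmol/kg

14.0


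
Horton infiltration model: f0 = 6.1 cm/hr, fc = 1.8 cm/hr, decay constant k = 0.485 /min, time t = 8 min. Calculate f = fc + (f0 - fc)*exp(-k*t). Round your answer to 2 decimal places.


Step 1: f = fc + (f0 - fc) * exp(-k * t)
Step 2: exp(-0.485 * 8) = 0.020651
Step 3: f = 1.8 + (6.1 - 1.8) * 0.020651
Step 4: f = 1.8 + 4.3 * 0.020651
Step 5: f = 1.89 cm/hr

1.89


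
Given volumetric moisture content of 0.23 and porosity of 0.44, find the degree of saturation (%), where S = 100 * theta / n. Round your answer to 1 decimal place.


Step 1: S = 100 * theta_v / n
Step 2: S = 100 * 0.23 / 0.44
Step 3: S = 52.3%

52.3


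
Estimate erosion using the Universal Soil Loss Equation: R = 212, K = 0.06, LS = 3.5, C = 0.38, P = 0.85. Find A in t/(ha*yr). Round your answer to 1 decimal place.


Step 1: A = R * K * LS * C * P
Step 2: R * K = 212 * 0.06 = 12.72
Step 3: (R*K) * LS = 12.72 * 3.5 = 44.52
Step 4: * C * P = 44.52 * 0.38 * 0.85 = 14.4
Step 5: A = 14.4 t/(ha*yr)

14.4


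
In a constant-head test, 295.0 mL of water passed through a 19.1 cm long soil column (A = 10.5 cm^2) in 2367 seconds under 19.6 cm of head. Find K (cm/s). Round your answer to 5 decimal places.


Step 1: K = Q * L / (A * t * h)
Step 2: Numerator = 295.0 * 19.1 = 5634.5
Step 3: Denominator = 10.5 * 2367 * 19.6 = 487128.6
Step 4: K = 5634.5 / 487128.6 = 0.01157 cm/s

0.01157


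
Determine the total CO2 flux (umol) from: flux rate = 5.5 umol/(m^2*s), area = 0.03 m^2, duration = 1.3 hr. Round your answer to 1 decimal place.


Step 1: Convert time to seconds: 1.3 hr * 3600 = 4680.0 s
Step 2: Total = flux * area * time_s
Step 3: Total = 5.5 * 0.03 * 4680.0
Step 4: Total = 772.2 umol

772.2
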